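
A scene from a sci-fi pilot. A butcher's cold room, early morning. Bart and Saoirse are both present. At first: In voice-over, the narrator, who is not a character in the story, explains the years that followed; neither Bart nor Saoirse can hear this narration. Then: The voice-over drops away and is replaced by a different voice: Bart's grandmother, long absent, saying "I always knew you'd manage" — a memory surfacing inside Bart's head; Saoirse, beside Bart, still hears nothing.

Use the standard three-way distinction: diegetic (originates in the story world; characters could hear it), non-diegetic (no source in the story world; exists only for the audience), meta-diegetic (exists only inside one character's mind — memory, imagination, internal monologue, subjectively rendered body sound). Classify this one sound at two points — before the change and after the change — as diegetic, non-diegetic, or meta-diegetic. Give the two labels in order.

Before the change: the external narrator addresses only the audience — outside the story world → non-diegetic.
After the change: the replacement voice is a memory inside Bart's mind specifically → meta-diegetic.

non-diegetic, meta-diegetic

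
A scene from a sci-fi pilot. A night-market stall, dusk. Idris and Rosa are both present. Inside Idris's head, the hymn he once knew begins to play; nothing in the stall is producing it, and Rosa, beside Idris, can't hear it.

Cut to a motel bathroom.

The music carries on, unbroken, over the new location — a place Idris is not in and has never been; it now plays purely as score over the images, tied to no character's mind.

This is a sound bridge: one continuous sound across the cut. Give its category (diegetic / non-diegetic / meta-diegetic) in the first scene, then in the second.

Scene one: the music exists only inside Idris's mind; Rosa can't hear it → meta-diegetic.
Scene two: it's detached from Idris entirely and plays over unrelated images with no in-world source — conventional underscore → non-diegetic.

meta-diegetic, non-diegetic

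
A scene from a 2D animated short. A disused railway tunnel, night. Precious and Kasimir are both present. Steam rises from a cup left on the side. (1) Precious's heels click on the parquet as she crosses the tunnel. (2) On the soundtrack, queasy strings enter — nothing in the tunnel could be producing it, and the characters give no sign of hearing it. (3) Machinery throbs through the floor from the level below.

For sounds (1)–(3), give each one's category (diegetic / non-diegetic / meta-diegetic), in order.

(1) a character's body making contact with the set — an in-world sound → diegetic.
(2) it has no source in the story world and no character can hear it — it's underscore → non-diegetic.
(3) is diegetic: ambient/room sound belonging to the story's physical space.

diegetic, non-diegetic, diegetic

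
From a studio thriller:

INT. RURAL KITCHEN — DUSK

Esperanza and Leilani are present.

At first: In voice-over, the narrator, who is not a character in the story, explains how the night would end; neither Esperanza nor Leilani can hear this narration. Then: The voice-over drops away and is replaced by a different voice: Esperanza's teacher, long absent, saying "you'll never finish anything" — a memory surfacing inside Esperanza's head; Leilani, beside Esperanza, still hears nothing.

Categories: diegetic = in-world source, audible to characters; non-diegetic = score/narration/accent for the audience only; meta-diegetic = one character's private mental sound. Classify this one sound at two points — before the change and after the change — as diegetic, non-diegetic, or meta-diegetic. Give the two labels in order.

non-diegetic, meta-diegetic

Before the change: the external narrator addresses only the audience — outside the story world → non-diegetic.
After the change: the replacement voice is a memory inside Esperanza's mind specifically → meta-diegetic.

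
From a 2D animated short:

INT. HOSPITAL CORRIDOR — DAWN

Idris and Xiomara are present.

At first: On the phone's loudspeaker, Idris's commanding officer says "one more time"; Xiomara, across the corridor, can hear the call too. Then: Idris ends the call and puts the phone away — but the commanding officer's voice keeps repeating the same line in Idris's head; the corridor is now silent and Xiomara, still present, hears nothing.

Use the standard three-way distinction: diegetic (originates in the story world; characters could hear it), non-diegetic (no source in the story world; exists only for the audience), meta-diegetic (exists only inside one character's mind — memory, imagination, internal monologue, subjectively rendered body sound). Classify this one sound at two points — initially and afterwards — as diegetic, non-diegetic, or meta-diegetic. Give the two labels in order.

Initially: the loudspeaker is an in-world source; both Idris and Xiomara hear the call → diegetic.
Afterwards: with the phone off, the voice continues only as Idris's private mental replay — Xiomara can't hear it → meta-diegetic.

diegetic, meta-diegetic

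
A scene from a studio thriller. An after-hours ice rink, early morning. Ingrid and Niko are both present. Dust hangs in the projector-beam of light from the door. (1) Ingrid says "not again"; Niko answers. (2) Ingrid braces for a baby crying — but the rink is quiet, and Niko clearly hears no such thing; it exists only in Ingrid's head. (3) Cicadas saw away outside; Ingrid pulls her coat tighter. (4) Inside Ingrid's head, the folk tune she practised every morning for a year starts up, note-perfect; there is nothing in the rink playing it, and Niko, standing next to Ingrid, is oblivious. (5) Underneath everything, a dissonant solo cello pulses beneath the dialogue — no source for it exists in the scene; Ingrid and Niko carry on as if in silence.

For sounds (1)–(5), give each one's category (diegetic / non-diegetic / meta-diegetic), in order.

diegetic, meta-diegetic, diegetic, meta-diegetic, non-diegetic

Sound (1): on-screen dialogue — Ingrid speaks and Niko is there to hear, so diegetic.
Sound (2): subjective to Ingrid: the rink is silent and Niko hears nothing, so meta-diegetic.
(3) is diegetic: it's the actual ambient sound of the location.
Sound (4): remembered music, private to Ingrid — Niko is oblivious because it isn't in the room, so meta-diegetic.
(5) is non-diegetic: it has no source in the story world and no character can hear it — it's underscore.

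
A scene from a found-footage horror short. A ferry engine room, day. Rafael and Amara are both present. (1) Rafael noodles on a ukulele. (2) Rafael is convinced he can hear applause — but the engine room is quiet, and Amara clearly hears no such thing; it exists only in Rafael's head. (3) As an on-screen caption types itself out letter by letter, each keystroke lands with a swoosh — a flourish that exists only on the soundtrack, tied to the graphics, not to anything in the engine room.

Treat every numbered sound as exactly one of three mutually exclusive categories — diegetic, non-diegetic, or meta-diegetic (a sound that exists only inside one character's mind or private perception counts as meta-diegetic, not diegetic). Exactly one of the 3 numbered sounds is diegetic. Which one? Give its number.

1

(1) is diegetic: a character is playing a ukulele on screen.
(2) is meta-diegetic: the sound is imagined by Rafael; nothing in the story world is producing it and Amara can't hear it.
(3) it accompanies on-screen graphics, not anything inside the story world → non-diegetic.
Only (1) is diegetic.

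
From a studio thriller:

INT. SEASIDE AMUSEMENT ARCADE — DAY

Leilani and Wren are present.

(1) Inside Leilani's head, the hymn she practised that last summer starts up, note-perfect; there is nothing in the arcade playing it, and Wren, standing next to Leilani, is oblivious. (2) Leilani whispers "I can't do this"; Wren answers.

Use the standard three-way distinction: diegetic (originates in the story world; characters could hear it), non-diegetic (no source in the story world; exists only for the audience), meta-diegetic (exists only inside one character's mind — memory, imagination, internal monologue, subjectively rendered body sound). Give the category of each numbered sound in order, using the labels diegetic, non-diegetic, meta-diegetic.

meta-diegetic, diegetic

(1) is meta-diegetic: remembered music, private to Leilani — Wren is oblivious because it isn't in the room.
(2) spoken by a character present in the story world → diegetic.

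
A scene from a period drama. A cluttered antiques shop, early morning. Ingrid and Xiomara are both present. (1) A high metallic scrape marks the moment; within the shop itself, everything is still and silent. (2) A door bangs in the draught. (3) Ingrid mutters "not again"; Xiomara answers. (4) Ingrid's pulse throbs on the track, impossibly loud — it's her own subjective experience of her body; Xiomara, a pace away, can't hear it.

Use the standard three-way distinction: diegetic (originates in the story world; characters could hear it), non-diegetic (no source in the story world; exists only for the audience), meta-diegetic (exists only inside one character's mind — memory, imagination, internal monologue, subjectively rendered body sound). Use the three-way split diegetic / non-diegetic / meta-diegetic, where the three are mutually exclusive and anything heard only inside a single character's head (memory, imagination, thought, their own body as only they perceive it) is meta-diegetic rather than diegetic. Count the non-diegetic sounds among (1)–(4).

Sound (1): an editorial stinger — it belongs to the cut, not the story world, so non-diegetic.
Sound (2): a door is a real object/event in the scene's world, so diegetic.
(3) on-screen dialogue — Ingrid speaks and Xiomara is there to hear → diegetic.
(4) is meta-diegetic: it's Ingrid's internal bodily sensation rendered as sound; only Ingrid 'hears' it.
So 1 of the 4 is non-diegetic: (1).

1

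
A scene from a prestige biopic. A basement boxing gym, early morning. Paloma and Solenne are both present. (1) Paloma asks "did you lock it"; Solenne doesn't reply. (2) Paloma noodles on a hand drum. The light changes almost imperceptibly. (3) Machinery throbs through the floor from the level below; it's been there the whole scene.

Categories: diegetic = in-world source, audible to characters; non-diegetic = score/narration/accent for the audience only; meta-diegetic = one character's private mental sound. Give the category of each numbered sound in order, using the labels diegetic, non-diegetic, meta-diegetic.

diegetic, diegetic, diegetic

(1) is diegetic: spoken by a character present in the story world.
Sound (2): Paloma is producing the music live, in the story world, so diegetic.
(3) is diegetic: it's the actual ambient sound of the location.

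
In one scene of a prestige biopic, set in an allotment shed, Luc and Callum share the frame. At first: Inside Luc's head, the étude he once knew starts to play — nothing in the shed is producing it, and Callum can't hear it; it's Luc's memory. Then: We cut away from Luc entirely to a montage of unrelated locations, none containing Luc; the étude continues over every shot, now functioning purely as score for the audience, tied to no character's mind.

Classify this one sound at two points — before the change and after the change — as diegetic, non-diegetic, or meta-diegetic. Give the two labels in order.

Before the change: the music lives inside Luc's mind alone; Callum can't hear it → meta-diegetic.
After the change: once it plays over shots Luc isn't in, detached from any character's subjectivity, it's conventional underscore → non-diegetic.

meta-diegetic, non-diegetic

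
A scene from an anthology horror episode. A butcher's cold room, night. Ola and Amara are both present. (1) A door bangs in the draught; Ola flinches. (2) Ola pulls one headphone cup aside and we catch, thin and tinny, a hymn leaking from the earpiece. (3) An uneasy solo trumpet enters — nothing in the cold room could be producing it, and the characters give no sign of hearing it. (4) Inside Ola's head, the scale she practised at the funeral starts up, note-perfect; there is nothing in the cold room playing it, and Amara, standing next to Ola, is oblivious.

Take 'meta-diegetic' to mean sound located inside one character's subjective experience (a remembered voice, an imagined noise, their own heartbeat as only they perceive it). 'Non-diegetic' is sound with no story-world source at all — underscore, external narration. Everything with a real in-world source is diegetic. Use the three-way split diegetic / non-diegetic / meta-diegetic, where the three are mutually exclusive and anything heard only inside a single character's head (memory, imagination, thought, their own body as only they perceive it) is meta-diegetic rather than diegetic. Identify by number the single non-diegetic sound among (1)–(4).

3

(1) is diegetic: an in-world source (a door); characters could hear it.
(2) the earpiece is a real device on Ola's head — source music → diegetic.
Sound (3): nothing in the cold room produces it and the characters don't hear it — pure soundtrack, so non-diegetic.
(4) is meta-diegetic: remembered music, private to Ola — Amara is oblivious because it isn't in the room.
Only (3) is non-diegetic.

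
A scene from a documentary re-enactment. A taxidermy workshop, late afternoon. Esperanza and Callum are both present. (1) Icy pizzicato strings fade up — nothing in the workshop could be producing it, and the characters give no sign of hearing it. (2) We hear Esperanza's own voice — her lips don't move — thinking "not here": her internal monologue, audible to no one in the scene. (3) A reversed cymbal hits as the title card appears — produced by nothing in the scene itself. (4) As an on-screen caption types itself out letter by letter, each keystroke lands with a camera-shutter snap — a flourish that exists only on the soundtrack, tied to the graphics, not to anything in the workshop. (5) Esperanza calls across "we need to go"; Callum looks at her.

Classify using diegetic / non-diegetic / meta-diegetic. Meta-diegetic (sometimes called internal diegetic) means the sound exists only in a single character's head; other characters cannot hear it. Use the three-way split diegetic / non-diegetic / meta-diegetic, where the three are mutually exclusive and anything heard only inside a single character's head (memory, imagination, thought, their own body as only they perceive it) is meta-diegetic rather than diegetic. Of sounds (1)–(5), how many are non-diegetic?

(1) it has no source in the story world and no character can hear it — it's underscore → non-diegetic.
(2) is meta-diegetic: internal monologue — inside Esperanza's mind, not spoken into the scene.
(3) an editorial stinger — it belongs to the cut, not the story world → non-diegetic.
Sound (4): sound married to a title/caption — outside the diegesis by definition, so non-diegetic.
(5) Esperanza is a character speaking aloud in the scene → diegetic.
Non-diegetic: (1), (3), (4) — that's 3.

3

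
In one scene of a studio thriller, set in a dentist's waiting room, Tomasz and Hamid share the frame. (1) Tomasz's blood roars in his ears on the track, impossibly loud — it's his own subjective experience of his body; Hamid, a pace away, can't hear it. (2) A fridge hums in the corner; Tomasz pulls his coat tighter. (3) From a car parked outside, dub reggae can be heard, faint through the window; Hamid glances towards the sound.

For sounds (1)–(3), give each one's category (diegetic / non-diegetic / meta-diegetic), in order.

meta-diegetic, diegetic, diegetic

Sound (1): point-of-audition from inside Tomasz's body; not a sound in the room, so meta-diegetic.
(2) ambient/room sound belonging to the story's physical space → diegetic.
Sound (3): it's coming from a car parked outside — a location within the story world — and Hamid reacts, so diegetic.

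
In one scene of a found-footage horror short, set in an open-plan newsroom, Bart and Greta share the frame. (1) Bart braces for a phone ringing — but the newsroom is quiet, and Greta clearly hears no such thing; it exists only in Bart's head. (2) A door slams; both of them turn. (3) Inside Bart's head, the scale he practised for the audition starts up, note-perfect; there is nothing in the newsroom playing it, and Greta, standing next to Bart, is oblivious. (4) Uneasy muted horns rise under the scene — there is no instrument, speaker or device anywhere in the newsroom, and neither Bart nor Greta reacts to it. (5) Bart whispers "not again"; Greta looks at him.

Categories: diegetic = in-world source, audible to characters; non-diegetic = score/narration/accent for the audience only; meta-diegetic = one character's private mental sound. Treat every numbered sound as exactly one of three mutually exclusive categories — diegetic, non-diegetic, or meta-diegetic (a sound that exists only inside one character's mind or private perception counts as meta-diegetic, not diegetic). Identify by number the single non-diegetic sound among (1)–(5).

(1) is meta-diegetic: Bart alone 'hears' it — an imagined sound, not present in the space.
(2) is diegetic: a door is a real object/event in the scene's world.
(3) is meta-diegetic: the music is a memory playing inside Bart's mind alone; no real-world source, Greta can't hear it.
Sound (4): it has no source in the story world and no character can hear it — it's underscore, so non-diegetic.
(5) spoken by a character present in the story world → diegetic.
Only (4) is non-diegetic.

4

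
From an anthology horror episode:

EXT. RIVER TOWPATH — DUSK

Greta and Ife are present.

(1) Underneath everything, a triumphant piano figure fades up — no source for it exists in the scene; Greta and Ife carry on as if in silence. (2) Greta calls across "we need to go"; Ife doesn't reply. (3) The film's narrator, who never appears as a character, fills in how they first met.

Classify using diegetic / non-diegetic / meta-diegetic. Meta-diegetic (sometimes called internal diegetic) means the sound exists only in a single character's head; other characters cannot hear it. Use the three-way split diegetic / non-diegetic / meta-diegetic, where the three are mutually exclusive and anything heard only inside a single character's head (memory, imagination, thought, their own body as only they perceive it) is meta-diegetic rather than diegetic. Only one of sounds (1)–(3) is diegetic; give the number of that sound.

2

Sound (1): it has no source in the story world and no character can hear it — it's underscore, so non-diegetic.
(2) is diegetic: Greta is a character speaking aloud in the scene.
(3) external voice-over — not a character, not heard by anyone in the scene → non-diegetic.
Only (2) is diegetic.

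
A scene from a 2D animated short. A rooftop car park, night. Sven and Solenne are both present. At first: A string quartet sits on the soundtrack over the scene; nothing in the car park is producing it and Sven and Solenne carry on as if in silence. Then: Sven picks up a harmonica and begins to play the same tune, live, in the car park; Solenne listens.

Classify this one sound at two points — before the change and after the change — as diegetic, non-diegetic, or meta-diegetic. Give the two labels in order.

non-diegetic, diegetic

Before the change: no in-world source exists and no character can hear it — underscore → non-diegetic.
After the change: a harmonica is now a real source in the story world and the characters hear it → diegetic.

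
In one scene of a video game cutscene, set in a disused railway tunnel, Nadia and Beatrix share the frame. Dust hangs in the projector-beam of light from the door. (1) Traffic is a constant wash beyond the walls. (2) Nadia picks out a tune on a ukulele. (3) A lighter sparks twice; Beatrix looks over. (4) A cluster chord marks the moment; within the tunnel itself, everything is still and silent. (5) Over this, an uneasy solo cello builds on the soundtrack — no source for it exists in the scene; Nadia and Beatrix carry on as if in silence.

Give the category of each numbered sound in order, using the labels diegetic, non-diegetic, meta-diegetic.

(1) it's the actual ambient sound of the location → diegetic.
(2) the instrument and the performer are both in the scene → diegetic.
(3) is diegetic: an in-world source (a lighter); characters could hear it.
Sound (4): nothing in the scene produces it; it's an accent added for the audience, so non-diegetic.
(5) score with no on-screen or off-screen source; it exists for the audience alone → non-diegetic.

diegetic, diegetic, diegetic, non-diegetic, non-diegetic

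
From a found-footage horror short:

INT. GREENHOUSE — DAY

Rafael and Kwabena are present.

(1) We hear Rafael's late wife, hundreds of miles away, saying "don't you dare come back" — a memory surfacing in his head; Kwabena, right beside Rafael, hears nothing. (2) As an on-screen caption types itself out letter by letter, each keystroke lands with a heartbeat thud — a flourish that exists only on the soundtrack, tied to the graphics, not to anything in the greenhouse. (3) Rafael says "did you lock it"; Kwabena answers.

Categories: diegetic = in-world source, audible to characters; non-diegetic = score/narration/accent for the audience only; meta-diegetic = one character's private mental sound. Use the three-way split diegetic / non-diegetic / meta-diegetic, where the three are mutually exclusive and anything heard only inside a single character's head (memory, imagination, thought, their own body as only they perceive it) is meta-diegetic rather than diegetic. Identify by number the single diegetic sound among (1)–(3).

3

(1) is meta-diegetic: the voice is a memory playing only inside Rafael's mind; Kwabena can't hear it.
(2) is non-diegetic: the caption isn't part of the story world, so neither is the sound tied to it.
Sound (3): Rafael is a character speaking aloud in the scene, so diegetic.
Only (3) is diegetic.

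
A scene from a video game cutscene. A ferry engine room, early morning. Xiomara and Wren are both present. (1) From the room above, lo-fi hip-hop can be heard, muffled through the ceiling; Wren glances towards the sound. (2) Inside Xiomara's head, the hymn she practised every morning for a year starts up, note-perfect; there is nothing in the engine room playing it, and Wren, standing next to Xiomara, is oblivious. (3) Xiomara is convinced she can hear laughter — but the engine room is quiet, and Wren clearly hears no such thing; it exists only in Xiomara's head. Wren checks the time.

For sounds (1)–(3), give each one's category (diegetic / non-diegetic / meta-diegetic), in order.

Sound (1): off-screen diegetic: the source is out of frame but still in the story's space, so diegetic.
(2) is meta-diegetic: the music is a memory playing inside Xiomara's mind alone; no real-world source, Wren can't hear it.
Sound (3): subjective to Xiomara: the engine room is silent and Wren hears nothing, so meta-diegetic.

diegetic, meta-diegetic, meta-diegetic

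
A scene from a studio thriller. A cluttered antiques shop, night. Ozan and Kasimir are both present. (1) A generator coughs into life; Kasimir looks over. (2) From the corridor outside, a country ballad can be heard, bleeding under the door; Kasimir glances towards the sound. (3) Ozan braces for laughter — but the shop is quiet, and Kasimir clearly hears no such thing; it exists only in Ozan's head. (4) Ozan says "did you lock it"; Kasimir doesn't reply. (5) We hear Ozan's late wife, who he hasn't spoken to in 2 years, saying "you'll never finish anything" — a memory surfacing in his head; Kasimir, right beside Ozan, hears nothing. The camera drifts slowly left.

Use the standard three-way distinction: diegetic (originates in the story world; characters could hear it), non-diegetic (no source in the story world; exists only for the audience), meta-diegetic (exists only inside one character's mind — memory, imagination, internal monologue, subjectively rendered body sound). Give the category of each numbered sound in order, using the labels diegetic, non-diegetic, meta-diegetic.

(1) an in-world source (a generator); characters could hear it → diegetic.
Sound (2): it's coming from the corridor outside — a location within the story world — and Kasimir reacts, so diegetic.
(3) the sound is imagined by Ozan; nothing in the story world is producing it and Kasimir can't hear it → meta-diegetic.
Sound (4): on-screen dialogue — Ozan speaks and Kasimir is there to hear, so diegetic.
(5) it's Ozan's recollection rendered as sound; the other character can't hear it → meta-diegetic.

diegetic, diegetic, meta-diegetic, diegetic, meta-diegetic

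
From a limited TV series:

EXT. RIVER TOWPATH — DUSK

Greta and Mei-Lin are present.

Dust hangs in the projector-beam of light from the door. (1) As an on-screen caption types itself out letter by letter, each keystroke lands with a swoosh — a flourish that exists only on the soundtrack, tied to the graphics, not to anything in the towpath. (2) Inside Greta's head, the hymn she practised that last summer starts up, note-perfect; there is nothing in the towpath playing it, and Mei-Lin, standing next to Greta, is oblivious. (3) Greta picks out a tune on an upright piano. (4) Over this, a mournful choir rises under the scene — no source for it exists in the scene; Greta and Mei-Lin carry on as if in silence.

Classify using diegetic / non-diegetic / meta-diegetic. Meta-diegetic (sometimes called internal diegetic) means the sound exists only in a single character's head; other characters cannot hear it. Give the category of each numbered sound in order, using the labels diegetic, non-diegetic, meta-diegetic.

(1) the caption isn't part of the story world, so neither is the sound tied to it → non-diegetic.
Sound (2): remembered music, private to Greta — Mei-Lin is oblivious because it isn't in the room, so meta-diegetic.
(3) a character is playing an upright piano on screen → diegetic.
Sound (4): score with no on-screen or off-screen source; it exists for the audience alone, so non-diegetic.

non-diegetic, meta-diegetic, diegetic, non-diegetic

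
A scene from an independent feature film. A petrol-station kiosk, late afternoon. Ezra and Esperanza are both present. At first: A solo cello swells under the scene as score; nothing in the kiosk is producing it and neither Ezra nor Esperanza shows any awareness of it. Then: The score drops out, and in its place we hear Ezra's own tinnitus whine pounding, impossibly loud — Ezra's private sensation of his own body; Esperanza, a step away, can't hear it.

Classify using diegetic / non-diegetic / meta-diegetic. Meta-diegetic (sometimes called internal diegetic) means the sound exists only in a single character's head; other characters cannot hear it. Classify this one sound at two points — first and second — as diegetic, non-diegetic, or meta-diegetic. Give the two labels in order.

First: underscore with no in-world source, inaudible to the characters → non-diegetic.
Second: the body sound is Ezra's subjective perception alone — Esperanza can't hear it → meta-diegetic.

non-diegetic, meta-diegetic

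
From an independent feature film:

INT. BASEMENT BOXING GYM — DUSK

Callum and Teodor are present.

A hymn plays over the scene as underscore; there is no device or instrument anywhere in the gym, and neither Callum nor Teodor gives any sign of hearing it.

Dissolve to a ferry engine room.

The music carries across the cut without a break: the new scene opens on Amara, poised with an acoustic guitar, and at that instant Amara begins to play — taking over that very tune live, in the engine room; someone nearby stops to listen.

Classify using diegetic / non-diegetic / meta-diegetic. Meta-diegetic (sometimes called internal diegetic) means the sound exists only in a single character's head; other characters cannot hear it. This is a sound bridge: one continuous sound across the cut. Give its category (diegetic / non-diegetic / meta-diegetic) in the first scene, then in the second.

Scene one: there's no in-world source anywhere and no character hears it — underscore for the audience only → non-diegetic.
Scene two: from the moment Amara starts playing, the tune is being performed on an acoustic guitar inside the story world and another character hears it → diegetic.

non-diegetic, diegetic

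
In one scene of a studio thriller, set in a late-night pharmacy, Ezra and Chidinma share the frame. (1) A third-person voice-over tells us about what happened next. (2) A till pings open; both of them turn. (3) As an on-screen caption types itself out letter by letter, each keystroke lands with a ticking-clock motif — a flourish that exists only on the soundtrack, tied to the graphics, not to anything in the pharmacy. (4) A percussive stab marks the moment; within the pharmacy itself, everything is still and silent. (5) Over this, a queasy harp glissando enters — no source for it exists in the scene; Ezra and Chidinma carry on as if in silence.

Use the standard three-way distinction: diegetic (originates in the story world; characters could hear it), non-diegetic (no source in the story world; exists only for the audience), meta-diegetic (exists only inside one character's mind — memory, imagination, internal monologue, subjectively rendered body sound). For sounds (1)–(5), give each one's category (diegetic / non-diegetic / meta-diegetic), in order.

(1) the narrator exists outside the story world, addressing only the audience → non-diegetic.
(2) a till is a real object/event in the scene's world → diegetic.
Sound (3): sound married to a title/caption — outside the diegesis by definition, so non-diegetic.
Sound (4): it's a sound-design accent with no in-world source; no one in the scene can hear it, so non-diegetic.
(5) is non-diegetic: score with no on-screen or off-screen source; it exists for the audience alone.

non-diegetic, diegetic, non-diegetic, non-diegetic, non-diegetic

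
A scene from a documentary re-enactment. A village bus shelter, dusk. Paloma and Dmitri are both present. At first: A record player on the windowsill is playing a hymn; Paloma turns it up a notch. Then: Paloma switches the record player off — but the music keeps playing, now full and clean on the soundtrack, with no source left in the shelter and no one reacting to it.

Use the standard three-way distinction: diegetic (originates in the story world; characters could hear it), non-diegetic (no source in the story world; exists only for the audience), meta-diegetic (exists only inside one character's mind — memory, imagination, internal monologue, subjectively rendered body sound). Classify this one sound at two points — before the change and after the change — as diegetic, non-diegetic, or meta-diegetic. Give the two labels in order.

Before the change: a record player is a real in-scene source and Paloma reacts to it → diegetic.
After the change: there is no longer any in-world source and no one can hear it — it has become underscore → non-diegetic.

diegetic, non-diegetic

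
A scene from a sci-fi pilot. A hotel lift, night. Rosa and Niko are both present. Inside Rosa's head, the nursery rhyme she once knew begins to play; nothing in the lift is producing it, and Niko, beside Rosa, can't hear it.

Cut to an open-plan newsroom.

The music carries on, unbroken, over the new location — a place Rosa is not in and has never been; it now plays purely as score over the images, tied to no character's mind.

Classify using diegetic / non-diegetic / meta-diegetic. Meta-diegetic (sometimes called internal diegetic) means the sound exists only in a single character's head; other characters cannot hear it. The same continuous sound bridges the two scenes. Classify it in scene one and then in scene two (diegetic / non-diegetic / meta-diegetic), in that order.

Scene one: the music exists only inside Rosa's mind; Niko can't hear it → meta-diegetic.
Scene two: it's detached from Rosa entirely and plays over unrelated images with no in-world source — conventional underscore → non-diegetic.

meta-diegetic, non-diegetic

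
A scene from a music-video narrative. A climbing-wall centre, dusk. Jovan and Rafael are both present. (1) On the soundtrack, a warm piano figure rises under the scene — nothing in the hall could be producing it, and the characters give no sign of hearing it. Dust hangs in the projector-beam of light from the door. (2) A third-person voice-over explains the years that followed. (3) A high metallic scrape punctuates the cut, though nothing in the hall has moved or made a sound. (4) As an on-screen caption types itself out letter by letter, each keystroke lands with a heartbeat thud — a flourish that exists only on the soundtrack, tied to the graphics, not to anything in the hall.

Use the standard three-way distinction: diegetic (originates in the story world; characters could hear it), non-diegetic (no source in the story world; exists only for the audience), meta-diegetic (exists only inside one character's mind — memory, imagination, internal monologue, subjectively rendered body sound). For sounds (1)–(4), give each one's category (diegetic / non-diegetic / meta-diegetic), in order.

non-diegetic, non-diegetic, non-diegetic, non-diegetic

Sound (1): nothing in the hall produces it and the characters don't hear it — pure soundtrack, so non-diegetic.
(2) is non-diegetic: commentary laid over the scene from outside the fiction.
(3) an editorial stinger — it belongs to the cut, not the story world → non-diegetic.
Sound (4): it accompanies on-screen graphics, not anything inside the story world, so non-diegetic.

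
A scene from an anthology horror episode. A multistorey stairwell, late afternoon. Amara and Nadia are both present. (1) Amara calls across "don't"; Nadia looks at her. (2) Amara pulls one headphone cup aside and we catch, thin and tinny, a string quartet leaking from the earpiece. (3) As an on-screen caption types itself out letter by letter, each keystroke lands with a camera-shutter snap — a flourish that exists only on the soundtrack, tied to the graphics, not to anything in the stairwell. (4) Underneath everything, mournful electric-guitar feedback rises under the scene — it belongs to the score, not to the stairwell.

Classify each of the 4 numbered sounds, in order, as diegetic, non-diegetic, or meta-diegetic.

Sound (1): on-screen dialogue — Amara speaks and Nadia is there to hear, so diegetic.
(2) is diegetic: it's leaking from a physical pair of headphones in the scene.
(3) the caption isn't part of the story world, so neither is the sound tied to it → non-diegetic.
(4) score with no on-screen or off-screen source; it exists for the audience alone → non-diegetic.

diegetic, diegetic, non-diegetic, non-diegetic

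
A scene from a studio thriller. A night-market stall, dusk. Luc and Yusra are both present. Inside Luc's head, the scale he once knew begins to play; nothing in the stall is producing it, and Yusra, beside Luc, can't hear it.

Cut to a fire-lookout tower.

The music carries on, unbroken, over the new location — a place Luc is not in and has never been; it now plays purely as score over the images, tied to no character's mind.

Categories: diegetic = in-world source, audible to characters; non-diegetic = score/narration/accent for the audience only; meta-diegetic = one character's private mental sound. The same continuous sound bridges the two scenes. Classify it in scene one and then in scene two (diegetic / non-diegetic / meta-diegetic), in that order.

Scene one: the music exists only inside Luc's mind; Yusra can't hear it → meta-diegetic.
Scene two: it's detached from Luc entirely and plays over unrelated images with no in-world source — conventional underscore → non-diegetic.

meta-diegetic, non-diegetic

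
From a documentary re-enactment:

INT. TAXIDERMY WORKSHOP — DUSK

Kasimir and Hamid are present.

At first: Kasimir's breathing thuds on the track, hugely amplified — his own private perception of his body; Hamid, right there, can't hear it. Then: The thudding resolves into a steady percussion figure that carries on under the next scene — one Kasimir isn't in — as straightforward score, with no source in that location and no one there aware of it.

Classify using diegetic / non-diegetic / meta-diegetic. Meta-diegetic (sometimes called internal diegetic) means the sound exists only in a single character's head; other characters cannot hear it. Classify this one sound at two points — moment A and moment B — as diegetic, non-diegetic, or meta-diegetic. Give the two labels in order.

Moment A: it's Kasimir's subjective body sound, inaudible to Hamid → meta-diegetic.
Moment B: detached from Kasimir and playing as sourceless score over a scene he isn't in — for the audience only → non-diegetic.

meta-diegetic, non-diegetic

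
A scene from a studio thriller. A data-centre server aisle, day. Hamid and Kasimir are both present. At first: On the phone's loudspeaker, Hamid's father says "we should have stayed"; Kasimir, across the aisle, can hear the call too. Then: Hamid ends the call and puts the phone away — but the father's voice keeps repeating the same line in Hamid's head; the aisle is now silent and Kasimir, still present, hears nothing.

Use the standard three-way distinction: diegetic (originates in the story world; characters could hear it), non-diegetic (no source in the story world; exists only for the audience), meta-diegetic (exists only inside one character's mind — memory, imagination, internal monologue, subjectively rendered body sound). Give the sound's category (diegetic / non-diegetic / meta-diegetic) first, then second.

First: the loudspeaker is an in-world source; both Hamid and Kasimir hear the call → diegetic.
Second: with the phone off, the voice continues only as Hamid's private mental replay — Kasimir can't hear it → meta-diegetic.

diegetic, meta-diegetic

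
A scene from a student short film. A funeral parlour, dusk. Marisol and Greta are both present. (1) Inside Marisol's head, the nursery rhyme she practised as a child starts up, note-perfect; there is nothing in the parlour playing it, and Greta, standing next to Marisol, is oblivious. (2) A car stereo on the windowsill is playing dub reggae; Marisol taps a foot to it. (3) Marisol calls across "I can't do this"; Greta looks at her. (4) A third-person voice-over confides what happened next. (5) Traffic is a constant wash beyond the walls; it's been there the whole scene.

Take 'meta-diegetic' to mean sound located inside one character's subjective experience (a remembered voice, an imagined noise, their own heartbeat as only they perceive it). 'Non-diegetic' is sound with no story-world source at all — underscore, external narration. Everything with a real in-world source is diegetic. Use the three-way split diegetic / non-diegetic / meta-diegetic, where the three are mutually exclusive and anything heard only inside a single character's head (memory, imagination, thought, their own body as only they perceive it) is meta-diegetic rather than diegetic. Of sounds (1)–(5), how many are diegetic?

3

(1) is meta-diegetic: it lives in Marisol's subjectivity, not in the parlour.
Sound (2): the music comes from an on-screen device that Marisol responds to, so diegetic.
Sound (3): spoken by a character present in the story world, so diegetic.
Sound (4): the narrator exists outside the story world, addressing only the audience, so non-diegetic.
(5) it's the actual ambient sound of the location → diegetic.
Diegetic: (2), (3), (5) — that's 3.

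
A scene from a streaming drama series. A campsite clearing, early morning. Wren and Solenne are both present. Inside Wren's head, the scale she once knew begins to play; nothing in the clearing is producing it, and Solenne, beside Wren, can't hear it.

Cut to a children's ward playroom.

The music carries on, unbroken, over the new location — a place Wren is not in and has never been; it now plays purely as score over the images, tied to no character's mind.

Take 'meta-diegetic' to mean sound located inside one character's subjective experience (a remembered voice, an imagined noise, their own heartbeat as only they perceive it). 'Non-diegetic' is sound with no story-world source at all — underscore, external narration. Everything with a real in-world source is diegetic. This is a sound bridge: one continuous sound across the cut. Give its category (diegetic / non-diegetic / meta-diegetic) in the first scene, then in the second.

meta-diegetic, non-diegetic

Scene one: the music exists only inside Wren's mind; Solenne can't hear it → meta-diegetic.
Scene two: it's detached from Wren entirely and plays over unrelated images with no in-world source — conventional underscore → non-diegetic.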